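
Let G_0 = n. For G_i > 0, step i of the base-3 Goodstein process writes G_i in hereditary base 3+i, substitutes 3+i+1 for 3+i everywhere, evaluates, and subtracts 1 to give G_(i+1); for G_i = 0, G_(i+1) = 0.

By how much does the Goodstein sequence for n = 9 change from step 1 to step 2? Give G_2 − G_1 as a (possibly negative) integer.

2

[0] 9 ≡ 3^2 (base 3). Lift 4: 16. −1: 15.
[1] 15 ≡ 3·4 + 3 (base 4). Lift 5: 18. −1: 17.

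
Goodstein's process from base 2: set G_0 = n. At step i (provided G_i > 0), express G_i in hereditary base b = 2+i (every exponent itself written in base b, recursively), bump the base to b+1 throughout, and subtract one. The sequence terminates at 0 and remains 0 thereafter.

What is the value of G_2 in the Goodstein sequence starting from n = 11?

1027

base 2: 11 = 2^(2 + 1) + 2 + 1; at 3: 3^(3 + 1) + 3 + 1 = 85; next = 84
base 3: 84 = 3^(3 + 1) + 3; at 4: 4^(4 + 1) + 4 = 1028; next = 1027
base 4: 1027 = 4^(4 + 1) + 3; at 5: 5^(5 + 1) + 3 = 15628; next = 15627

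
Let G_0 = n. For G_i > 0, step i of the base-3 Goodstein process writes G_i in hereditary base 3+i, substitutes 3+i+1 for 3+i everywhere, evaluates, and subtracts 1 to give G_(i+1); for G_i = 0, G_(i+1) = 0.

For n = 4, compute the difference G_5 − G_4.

-1

G_0 = 4. HB_3(4) = 3 + 1. Bump = 5. G_1 = 4.
G_1 = 4. HB_4(4) = 4. Bump = 5. G_2 = 4.
G_2 = 4. HB_5(4) = 4. Bump = 4. G_3 = 3.
G_3 = 3. HB_6(3) = 3. Bump = 3. G_4 = 2.
G_4 = 2. HB_7(2) = 2. Bump = 2. G_5 = 1.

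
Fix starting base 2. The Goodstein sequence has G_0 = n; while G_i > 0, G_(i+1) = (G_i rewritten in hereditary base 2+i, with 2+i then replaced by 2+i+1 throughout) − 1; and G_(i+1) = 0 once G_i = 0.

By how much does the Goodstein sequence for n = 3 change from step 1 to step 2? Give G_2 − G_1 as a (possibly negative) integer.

0

3 —HB2→ 2 + 1 —bump→ 3 + 1 = 4 —(−1)→ 3
3 —HB3→ 3 —bump→ 4 = 4 —(−1)→ 3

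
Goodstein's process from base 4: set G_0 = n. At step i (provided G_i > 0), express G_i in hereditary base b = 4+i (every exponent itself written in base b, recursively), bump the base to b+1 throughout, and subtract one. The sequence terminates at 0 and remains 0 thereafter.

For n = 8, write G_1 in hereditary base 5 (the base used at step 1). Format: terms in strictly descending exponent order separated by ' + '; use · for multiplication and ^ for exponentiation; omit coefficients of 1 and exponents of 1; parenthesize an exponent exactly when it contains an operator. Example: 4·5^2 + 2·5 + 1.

G_0=8  [base 4] 2·4  →[4↦5]→  2·5 = 10  −1 ⇒ G_1=9
G_1=9  [base 5] 5 + 4  →[5↦6]→  6 + 4 = 10  −1 ⇒ G_2=9

5 + 4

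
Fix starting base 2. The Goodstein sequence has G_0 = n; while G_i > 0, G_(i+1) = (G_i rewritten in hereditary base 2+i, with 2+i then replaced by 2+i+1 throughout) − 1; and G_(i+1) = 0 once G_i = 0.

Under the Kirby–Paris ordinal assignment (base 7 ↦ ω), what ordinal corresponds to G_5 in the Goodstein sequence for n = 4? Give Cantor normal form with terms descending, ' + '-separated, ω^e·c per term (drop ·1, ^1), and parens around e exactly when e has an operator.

4 —HB2→ 2^2 —bump→ 3^3 = 27 —(−1)→ 26
26 —HB3→ 2·3^2 + 2·3 + 2 —bump→ 2·4^2 + 2·4 + 2 = 42 —(−1)→ 41
41 —HB4→ 2·4^2 + 2·4 + 1 —bump→ 2·5^2 + 2·5 + 1 = 61 —(−1)→ 60
60 —HB5→ 2·5^2 + 2·5 —bump→ 2·6^2 + 2·6 = 84 —(−1)→ 83
83 —HB6→ 2·6^2 + 6 + 5 —bump→ 2·7^2 + 7 + 5 = 110 —(−1)→ 109
109 —HB7→ 2·7^2 + 7 + 4 —bump→ 2·8^2 + 8 + 4 = 140 —(−1)→ 139

ω^2·2 + ω + 4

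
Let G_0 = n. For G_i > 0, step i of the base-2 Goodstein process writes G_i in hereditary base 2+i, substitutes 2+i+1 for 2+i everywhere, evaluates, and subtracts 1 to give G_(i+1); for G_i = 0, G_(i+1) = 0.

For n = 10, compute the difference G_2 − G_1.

base 2: 10 = 2^(2 + 1) + 2; at 3: 3^(3 + 1) + 3 = 84; next = 83
base 3: 83 = 3^(3 + 1) + 2; at 4: 4^(4 + 1) + 2 = 1026; next = 1025

942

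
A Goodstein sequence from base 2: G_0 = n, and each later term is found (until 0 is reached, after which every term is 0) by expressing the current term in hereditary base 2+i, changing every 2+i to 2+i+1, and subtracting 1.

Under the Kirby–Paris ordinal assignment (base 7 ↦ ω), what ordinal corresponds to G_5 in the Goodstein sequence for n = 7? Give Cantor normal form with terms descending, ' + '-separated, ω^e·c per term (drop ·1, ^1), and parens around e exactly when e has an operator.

7 —HB2→ 2^2 + 2 + 1 —bump→ 3^3 + 3 + 1 = 31 —(−1)→ 30
30 —HB3→ 3^3 + 3 —bump→ 4^4 + 4 = 260 —(−1)→ 259
259 —HB4→ 4^4 + 3 —bump→ 5^5 + 3 = 3128 —(−1)→ 3127
3127 —HB5→ 5^5 + 2 —bump→ 6^6 + 2 = 46658 —(−1)→ 46657
46657 —HB6→ 6^6 + 1 —bump→ 7^7 + 1 = 823544 —(−1)→ 823543

ω^ω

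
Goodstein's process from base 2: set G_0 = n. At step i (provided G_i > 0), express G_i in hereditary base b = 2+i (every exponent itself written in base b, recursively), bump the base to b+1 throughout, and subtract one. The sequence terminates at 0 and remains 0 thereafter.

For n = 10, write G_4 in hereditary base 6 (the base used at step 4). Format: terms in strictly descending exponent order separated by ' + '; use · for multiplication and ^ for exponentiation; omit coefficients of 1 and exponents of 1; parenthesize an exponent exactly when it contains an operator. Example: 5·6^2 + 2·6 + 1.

5·6^6 + 5·6^5 + 5·6^4 + 5·6^3 + 5·6^2 + 5·6 + 5

base 2: 10 = 2^(2 + 1) + 2; at 3: 3^(3 + 1) + 3 = 84; next = 83
base 3: 83 = 3^(3 + 1) + 2; at 4: 4^(4 + 1) + 2 = 1026; next = 1025
base 4: 1025 = 4^(4 + 1) + 1; at 5: 5^(5 + 1) + 1 = 15626; next = 15625
base 5: 15625 = 5^(5 + 1); at 6: 6^(6 + 1) = 279936; next = 279935
base 6: 279935 = 5·6^6 + 5·6^5 + 5·6^4 + 5·6^3 + 5·6^2 + 5·6 + 5; at 7: 5·7^7 + 5·7^5 + 5·7^4 + 5·7^3 + 5·7^2 + 5·7 + 5 = 4215755; next = 4215754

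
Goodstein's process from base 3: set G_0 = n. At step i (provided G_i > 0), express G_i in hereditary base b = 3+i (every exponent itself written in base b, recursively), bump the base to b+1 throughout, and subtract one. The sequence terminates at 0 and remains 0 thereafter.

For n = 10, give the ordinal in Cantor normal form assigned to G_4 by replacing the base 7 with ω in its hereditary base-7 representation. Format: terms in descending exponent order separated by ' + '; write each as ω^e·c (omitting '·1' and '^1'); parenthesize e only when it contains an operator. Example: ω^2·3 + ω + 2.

G_0=10  [base 3] 3^2 + 1  →[3↦4]→  4^2 + 1 = 17  −1 ⇒ G_1=16
G_1=16  [base 4] 4^2  →[4↦5]→  5^2 = 25  −1 ⇒ G_2=24
G_2=24  [base 5] 4·5 + 4  →[5↦6]→  4·6 + 4 = 28  −1 ⇒ G_3=27
G_3=27  [base 6] 4·6 + 3  →[6↦7]→  4·7 + 3 = 31  −1 ⇒ G_4=30

ω·4 + 2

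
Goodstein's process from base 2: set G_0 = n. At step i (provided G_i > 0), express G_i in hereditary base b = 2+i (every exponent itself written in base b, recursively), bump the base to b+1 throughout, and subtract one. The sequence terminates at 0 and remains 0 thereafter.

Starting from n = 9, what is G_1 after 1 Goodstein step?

G_0=9  [base 2] 2^(2 + 1) + 1  →[2↦3]→  3^(3 + 1) + 1 = 82  −1 ⇒ G_1=81
G_1=81  [base 3] 3^(3 + 1)  →[3↦4]→  4^(4 + 1) = 1024  −1 ⇒ G_2=1023

81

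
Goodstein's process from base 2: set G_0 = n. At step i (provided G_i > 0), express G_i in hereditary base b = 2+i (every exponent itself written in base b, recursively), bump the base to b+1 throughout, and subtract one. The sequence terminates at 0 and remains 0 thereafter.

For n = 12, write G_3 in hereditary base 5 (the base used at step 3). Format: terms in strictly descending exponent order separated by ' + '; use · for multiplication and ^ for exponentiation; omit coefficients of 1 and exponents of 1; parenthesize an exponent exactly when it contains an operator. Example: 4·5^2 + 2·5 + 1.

[0] 12 ≡ 2^(2 + 1) + 2^2 (base 2). Lift 3: 108. −1: 107.
[1] 107 ≡ 3^(3 + 1) + 2·3^2 + 2·3 + 2 (base 3). Lift 4: 1066. −1: 1065.
[2] 1065 ≡ 4^(4 + 1) + 2·4^2 + 2·4 + 1 (base 4). Lift 5: 15686. −1: 15685.
[3] 15685 ≡ 5^(5 + 1) + 2·5^2 + 2·5 (base 5). Lift 6: 280020. −1: 280019.

5^(5 + 1) + 2·5^2 + 2·5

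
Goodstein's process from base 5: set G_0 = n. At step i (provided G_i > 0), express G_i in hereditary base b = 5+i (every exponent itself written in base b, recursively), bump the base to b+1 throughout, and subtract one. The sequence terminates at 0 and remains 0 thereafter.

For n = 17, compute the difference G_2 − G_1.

[0] 17 ≡ 3·5 + 2 (base 5). Lift 6: 20. −1: 19.
[1] 19 ≡ 3·6 + 1 (base 6). Lift 7: 22. −1: 21.

2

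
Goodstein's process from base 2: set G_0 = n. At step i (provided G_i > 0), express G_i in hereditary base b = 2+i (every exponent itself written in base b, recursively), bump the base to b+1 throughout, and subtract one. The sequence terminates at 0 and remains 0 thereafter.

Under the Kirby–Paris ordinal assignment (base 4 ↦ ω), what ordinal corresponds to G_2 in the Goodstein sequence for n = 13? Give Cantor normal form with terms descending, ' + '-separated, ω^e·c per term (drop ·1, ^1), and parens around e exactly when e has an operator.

G_0=13  [base 2] 2^(2 + 1) + 2^2 + 1  →[2↦3]→  3^(3 + 1) + 3^3 + 1 = 109  −1 ⇒ G_1=108
G_1=108  [base 3] 3^(3 + 1) + 3^3  →[3↦4]→  4^(4 + 1) + 4^4 = 1280  −1 ⇒ G_2=1279
G_2=1279  [base 4] 4^(4 + 1) + 3·4^3 + 3·4^2 + 3·4 + 3  →[4↦5]→  5^(5 + 1) + 3·5^3 + 3·5^2 + 3·5 + 3 = 16093  −1 ⇒ G_3=16092

ω^(ω + 1) + ω^3·3 + ω^2·3 + ω·3 + 3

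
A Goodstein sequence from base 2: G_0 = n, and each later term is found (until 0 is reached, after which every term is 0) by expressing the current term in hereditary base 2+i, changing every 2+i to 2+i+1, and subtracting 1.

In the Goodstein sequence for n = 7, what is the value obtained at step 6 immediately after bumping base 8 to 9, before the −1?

G_0 = 7. HB_2(7) = 2^2 + 2 + 1. Bump = 31. G_1 = 30.
G_1 = 30. HB_3(30) = 3^3 + 3. Bump = 260. G_2 = 259.
G_2 = 259. HB_4(259) = 4^4 + 3. Bump = 3128. G_3 = 3127.
G_3 = 3127. HB_5(3127) = 5^5 + 2. Bump = 46658. G_4 = 46657.
G_4 = 46657. HB_6(46657) = 6^6 + 1. Bump = 823544. G_5 = 823543.
G_5 = 823543. HB_7(823543) = 7^7. Bump = 16777216. G_6 = 16777215.
G_6 = 16777215. HB_8(16777215) = 7·8^7 + 7·8^6 + 7·8^5 + 7·8^4 + 7·8^3 + 7·8^2 + 7·8 + 7. Bump = 37665880. G_7 = 37665879.

37665880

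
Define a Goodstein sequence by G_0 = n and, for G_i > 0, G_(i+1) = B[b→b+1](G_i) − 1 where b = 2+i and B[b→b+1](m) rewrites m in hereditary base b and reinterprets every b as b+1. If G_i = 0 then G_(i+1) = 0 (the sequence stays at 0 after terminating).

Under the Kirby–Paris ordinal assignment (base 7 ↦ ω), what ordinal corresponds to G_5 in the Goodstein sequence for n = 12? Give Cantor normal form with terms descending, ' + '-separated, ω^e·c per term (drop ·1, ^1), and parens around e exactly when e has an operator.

ω^(ω + 1) + ω^2·2 + ω + 4

(0) 12|_2 = 2^(2 + 1) + 2^2 ↦ 3^(3 + 1) + 3^3|_3 = 108 ⇒ 107
(1) 107|_3 = 3^(3 + 1) + 2·3^2 + 2·3 + 2 ↦ 4^(4 + 1) + 2·4^2 + 2·4 + 2|_4 = 1066 ⇒ 1065
(2) 1065|_4 = 4^(4 + 1) + 2·4^2 + 2·4 + 1 ↦ 5^(5 + 1) + 2·5^2 + 2·5 + 1|_5 = 15686 ⇒ 15685
(3) 15685|_5 = 5^(5 + 1) + 2·5^2 + 2·5 ↦ 6^(6 + 1) + 2·6^2 + 2·6|_6 = 280020 ⇒ 280019
(4) 280019|_6 = 6^(6 + 1) + 2·6^2 + 6 + 5 ↦ 7^(7 + 1) + 2·7^2 + 7 + 5|_7 = 5764911 ⇒ 5764910
(5) 5764910|_7 = 7^(7 + 1) + 2·7^2 + 7 + 4 ↦ 8^(8 + 1) + 2·8^2 + 8 + 4|_8 = 134217868 ⇒ 134217867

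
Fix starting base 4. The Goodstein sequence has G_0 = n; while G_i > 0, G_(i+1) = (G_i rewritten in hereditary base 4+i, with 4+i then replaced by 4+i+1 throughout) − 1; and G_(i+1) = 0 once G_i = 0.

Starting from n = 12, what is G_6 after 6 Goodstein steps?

G_0 = 12. HB_4(12) = 3·4. Bump = 15. G_1 = 14.
G_1 = 14. HB_5(14) = 2·5 + 4. Bump = 16. G_2 = 15.
G_2 = 15. HB_6(15) = 2·6 + 3. Bump = 17. G_3 = 16.
G_3 = 16. HB_7(16) = 2·7 + 2. Bump = 18. G_4 = 17.
G_4 = 17. HB_8(17) = 2·8 + 1. Bump = 19. G_5 = 18.
G_5 = 18. HB_9(18) = 2·9. Bump = 20. G_6 = 19.

19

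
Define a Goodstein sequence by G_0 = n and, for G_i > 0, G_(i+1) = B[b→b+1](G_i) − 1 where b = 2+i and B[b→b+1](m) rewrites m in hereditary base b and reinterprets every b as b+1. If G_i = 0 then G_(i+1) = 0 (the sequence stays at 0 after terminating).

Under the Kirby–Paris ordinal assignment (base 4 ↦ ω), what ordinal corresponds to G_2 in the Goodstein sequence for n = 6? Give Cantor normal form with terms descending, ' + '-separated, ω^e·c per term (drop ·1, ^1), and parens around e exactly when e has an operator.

(0) 6|_2 = 2^2 + 2 ↦ 3^3 + 3|_3 = 30 ⇒ 29
(1) 29|_3 = 3^3 + 2 ↦ 4^4 + 2|_4 = 258 ⇒ 257
(2) 257|_4 = 4^4 + 1 ↦ 5^5 + 1|_5 = 3126 ⇒ 3125

ω^ω + 1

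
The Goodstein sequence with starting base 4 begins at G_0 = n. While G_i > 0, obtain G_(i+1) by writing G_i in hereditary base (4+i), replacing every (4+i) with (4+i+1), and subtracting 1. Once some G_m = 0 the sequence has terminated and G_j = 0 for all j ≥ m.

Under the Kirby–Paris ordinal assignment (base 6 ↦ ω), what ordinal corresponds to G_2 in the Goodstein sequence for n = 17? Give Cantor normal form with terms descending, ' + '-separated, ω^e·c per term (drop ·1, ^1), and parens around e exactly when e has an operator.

17 —HB4→ 4^2 + 1 —bump→ 5^2 + 1 = 26 —(−1)→ 25
25 —HB5→ 5^2 —bump→ 6^2 = 36 —(−1)→ 35

ω·5 + 5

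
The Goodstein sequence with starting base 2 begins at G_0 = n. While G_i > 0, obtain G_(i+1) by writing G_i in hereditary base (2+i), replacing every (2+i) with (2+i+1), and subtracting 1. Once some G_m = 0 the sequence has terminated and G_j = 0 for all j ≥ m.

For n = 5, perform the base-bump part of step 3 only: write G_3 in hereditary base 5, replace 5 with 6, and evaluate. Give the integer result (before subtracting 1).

776

5 —HB2→ 2^2 + 1 —bump→ 3^3 + 1 = 28 —(−1)→ 27
27 —HB3→ 3^3 —bump→ 4^4 = 256 —(−1)→ 255
255 —HB4→ 3·4^3 + 3·4^2 + 3·4 + 3 —bump→ 3·5^3 + 3·5^2 + 3·5 + 3 = 468 —(−1)→ 467
467 —HB5→ 3·5^3 + 3·5^2 + 3·5 + 2 —bump→ 3·6^3 + 3·6^2 + 3·6 + 2 = 776 —(−1)→ 775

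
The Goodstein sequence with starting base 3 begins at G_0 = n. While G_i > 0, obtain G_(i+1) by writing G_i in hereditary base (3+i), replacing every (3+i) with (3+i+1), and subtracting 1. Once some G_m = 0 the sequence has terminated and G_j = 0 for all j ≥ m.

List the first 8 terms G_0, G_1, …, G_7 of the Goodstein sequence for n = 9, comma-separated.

9, 15, 17, 19, 21, 23, 24, 25

base 3: 9 = 3^2; at 4: 4^2 = 16; next = 15
base 4: 15 = 3·4 + 3; at 5: 3·5 + 3 = 18; next = 17
base 5: 17 = 3·5 + 2; at 6: 3·6 + 2 = 20; next = 19
base 6: 19 = 3·6 + 1; at 7: 3·7 + 1 = 22; next = 21
base 7: 21 = 3·7; at 8: 3·8 = 24; next = 23
base 8: 23 = 2·8 + 7; at 9: 2·9 + 7 = 25; next = 24
base 9: 24 = 2·9 + 6; at 10: 2·10 + 6 = 26; next = 25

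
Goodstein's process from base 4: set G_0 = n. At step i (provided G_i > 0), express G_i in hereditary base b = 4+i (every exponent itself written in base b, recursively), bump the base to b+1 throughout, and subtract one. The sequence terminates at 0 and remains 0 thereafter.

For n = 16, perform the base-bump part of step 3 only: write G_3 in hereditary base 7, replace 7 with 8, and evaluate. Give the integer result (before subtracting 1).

34

base 4: 16 = 4^2; at 5: 5^2 = 25; next = 24
base 5: 24 = 4·5 + 4; at 6: 4·6 + 4 = 28; next = 27
base 6: 27 = 4·6 + 3; at 7: 4·7 + 3 = 31; next = 30
base 7: 30 = 4·7 + 2; at 8: 4·8 + 2 = 34; next = 33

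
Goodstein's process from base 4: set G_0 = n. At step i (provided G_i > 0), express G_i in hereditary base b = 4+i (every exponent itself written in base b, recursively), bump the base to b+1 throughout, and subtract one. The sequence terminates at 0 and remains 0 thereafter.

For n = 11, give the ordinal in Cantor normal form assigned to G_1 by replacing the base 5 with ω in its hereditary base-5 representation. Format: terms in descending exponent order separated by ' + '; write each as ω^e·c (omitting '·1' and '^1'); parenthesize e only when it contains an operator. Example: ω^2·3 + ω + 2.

11 —HB4→ 2·4 + 3 —bump→ 2·5 + 3 = 13 —(−1)→ 12
12 —HB5→ 2·5 + 2 —bump→ 2·6 + 2 = 14 —(−1)→ 13

ω·2 + 2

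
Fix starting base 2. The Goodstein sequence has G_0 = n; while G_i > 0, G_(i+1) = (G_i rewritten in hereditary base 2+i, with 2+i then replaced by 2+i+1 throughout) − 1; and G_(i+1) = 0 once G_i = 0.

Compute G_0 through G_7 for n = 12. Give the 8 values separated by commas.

12, 107, 1065, 15685, 280019, 5764910, 134217867, 3486784574

(0) 12|_2 = 2^(2 + 1) + 2^2 ↦ 3^(3 + 1) + 3^3|_3 = 108 ⇒ 107
(1) 107|_3 = 3^(3 + 1) + 2·3^2 + 2·3 + 2 ↦ 4^(4 + 1) + 2·4^2 + 2·4 + 2|_4 = 1066 ⇒ 1065
(2) 1065|_4 = 4^(4 + 1) + 2·4^2 + 2·4 + 1 ↦ 5^(5 + 1) + 2·5^2 + 2·5 + 1|_5 = 15686 ⇒ 15685
(3) 15685|_5 = 5^(5 + 1) + 2·5^2 + 2·5 ↦ 6^(6 + 1) + 2·6^2 + 2·6|_6 = 280020 ⇒ 280019
(4) 280019|_6 = 6^(6 + 1) + 2·6^2 + 6 + 5 ↦ 7^(7 + 1) + 2·7^2 + 7 + 5|_7 = 5764911 ⇒ 5764910
(5) 5764910|_7 = 7^(7 + 1) + 2·7^2 + 7 + 4 ↦ 8^(8 + 1) + 2·8^2 + 8 + 4|_8 = 134217868 ⇒ 134217867
(6) 134217867|_8 = 8^(8 + 1) + 2·8^2 + 8 + 3 ↦ 9^(9 + 1) + 2·9^2 + 9 + 3|_9 = 3486784575 ⇒ 3486784574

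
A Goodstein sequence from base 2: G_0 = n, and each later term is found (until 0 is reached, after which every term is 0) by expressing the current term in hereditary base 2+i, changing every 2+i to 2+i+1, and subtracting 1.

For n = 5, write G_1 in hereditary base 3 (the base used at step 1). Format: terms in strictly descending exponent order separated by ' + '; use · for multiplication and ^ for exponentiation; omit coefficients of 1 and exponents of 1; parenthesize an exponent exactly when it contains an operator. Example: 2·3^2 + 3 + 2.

5 —HB2→ 2^2 + 1 —bump→ 3^3 + 1 = 28 —(−1)→ 27
27 —HB3→ 3^3 —bump→ 4^4 = 256 —(−1)→ 255

3^3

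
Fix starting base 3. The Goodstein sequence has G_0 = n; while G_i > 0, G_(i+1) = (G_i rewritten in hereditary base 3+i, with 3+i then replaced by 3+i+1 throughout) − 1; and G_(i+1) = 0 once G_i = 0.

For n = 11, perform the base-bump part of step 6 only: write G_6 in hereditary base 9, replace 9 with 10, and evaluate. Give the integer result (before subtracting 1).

11 —HB3→ 3^2 + 2 —bump→ 4^2 + 2 = 18 —(−1)→ 17
17 —HB4→ 4^2 + 1 —bump→ 5^2 + 1 = 26 —(−1)→ 25
25 —HB5→ 5^2 —bump→ 6^2 = 36 —(−1)→ 35
35 —HB6→ 5·6 + 5 —bump→ 5·7 + 5 = 40 —(−1)→ 39
39 —HB7→ 5·7 + 4 —bump→ 5·8 + 4 = 44 —(−1)→ 43
43 —HB8→ 5·8 + 3 —bump→ 5·9 + 3 = 48 —(−1)→ 47
47 —HB9→ 5·9 + 2 —bump→ 5·10 + 2 = 52 —(−1)→ 51

52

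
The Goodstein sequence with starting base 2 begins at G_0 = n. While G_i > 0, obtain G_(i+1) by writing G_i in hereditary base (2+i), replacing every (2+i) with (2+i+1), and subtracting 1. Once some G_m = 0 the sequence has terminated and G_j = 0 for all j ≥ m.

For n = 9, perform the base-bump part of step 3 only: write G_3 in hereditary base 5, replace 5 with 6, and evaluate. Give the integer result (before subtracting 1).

140744

9 —HB2→ 2^(2 + 1) + 1 —bump→ 3^(3 + 1) + 1 = 82 —(−1)→ 81
81 —HB3→ 3^(3 + 1) —bump→ 4^(4 + 1) = 1024 —(−1)→ 1023
1023 —HB4→ 3·4^4 + 3·4^3 + 3·4^2 + 3·4 + 3 —bump→ 3·5^5 + 3·5^3 + 3·5^2 + 3·5 + 3 = 9843 —(−1)→ 9842
9842 —HB5→ 3·5^5 + 3·5^3 + 3·5^2 + 3·5 + 2 —bump→ 3·6^6 + 3·6^3 + 3·6^2 + 3·6 + 2 = 140744 —(−1)→ 140743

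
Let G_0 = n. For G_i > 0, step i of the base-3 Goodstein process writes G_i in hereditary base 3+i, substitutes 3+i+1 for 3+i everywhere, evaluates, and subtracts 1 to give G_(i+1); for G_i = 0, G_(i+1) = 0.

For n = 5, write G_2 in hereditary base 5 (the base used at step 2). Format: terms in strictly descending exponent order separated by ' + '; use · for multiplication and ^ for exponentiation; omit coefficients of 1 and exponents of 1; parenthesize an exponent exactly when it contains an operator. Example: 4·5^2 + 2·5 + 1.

5

step 0: 5 = 3 + 2; sub 4 for 3: 4 + 2; = 6; G_1 = 6−1 = 5
step 1: 5 = 4 + 1; sub 5 for 4: 5 + 1; = 6; G_2 = 6−1 = 5
step 2: 5 = 5; sub 6 for 5: 6; = 6; G_3 = 6−1 = 5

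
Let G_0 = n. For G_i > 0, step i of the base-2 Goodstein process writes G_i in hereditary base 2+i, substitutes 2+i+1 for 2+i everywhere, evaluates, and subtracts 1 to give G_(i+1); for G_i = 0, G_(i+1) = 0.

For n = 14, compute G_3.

G_0 = 14. HB_2(14) = 2^(2 + 1) + 2^2 + 2. Bump = 111. G_1 = 110.
G_1 = 110. HB_3(110) = 3^(3 + 1) + 3^3 + 2. Bump = 1282. G_2 = 1281.
G_2 = 1281. HB_4(1281) = 4^(4 + 1) + 4^4 + 1. Bump = 18751. G_3 = 18750.
G_3 = 18750. HB_5(18750) = 5^(5 + 1) + 5^5. Bump = 326592. G_4 = 326591.

18750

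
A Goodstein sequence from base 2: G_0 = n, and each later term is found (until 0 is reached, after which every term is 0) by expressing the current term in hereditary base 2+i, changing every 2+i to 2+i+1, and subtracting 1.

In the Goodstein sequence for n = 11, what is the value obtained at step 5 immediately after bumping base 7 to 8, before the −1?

134217728

G_0 = 11. HB_2(11) = 2^(2 + 1) + 2 + 1. Bump = 85. G_1 = 84.
G_1 = 84. HB_3(84) = 3^(3 + 1) + 3. Bump = 1028. G_2 = 1027.
G_2 = 1027. HB_4(1027) = 4^(4 + 1) + 3. Bump = 15628. G_3 = 15627.
G_3 = 15627. HB_5(15627) = 5^(5 + 1) + 2. Bump = 279938. G_4 = 279937.
G_4 = 279937. HB_6(279937) = 6^(6 + 1) + 1. Bump = 5764802. G_5 = 5764801.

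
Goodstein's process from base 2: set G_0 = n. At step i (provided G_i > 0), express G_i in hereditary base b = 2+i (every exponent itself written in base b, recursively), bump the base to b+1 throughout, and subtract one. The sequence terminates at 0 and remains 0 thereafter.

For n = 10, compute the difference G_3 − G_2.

[0] 10 ≡ 2^(2 + 1) + 2 (base 2). Lift 3: 84. −1: 83.
[1] 83 ≡ 3^(3 + 1) + 2 (base 3). Lift 4: 1026. −1: 1025.
[2] 1025 ≡ 4^(4 + 1) + 1 (base 4). Lift 5: 15626. −1: 15625.

14600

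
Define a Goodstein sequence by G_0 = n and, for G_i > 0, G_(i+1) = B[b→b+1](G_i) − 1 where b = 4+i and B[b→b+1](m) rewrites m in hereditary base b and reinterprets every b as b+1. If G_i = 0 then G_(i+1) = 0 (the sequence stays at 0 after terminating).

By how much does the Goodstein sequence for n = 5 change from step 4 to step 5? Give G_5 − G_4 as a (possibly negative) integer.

-1

5 —HB4→ 4 + 1 —bump→ 5 + 1 = 6 —(−1)→ 5
5 —HB5→ 5 —bump→ 6 = 6 —(−1)→ 5
5 —HB6→ 5 —bump→ 5 = 5 —(−1)→ 4
4 —HB7→ 4 —bump→ 4 = 4 —(−1)→ 3
3 —HB8→ 3 —bump→ 3 = 3 —(−1)→ 2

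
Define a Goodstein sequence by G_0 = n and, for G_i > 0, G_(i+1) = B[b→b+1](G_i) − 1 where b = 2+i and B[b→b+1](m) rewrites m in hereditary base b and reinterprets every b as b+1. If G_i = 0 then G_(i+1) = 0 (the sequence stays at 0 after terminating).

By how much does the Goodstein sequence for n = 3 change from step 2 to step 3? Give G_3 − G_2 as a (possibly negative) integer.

-1

G_0 = 3. HB_2(3) = 2 + 1. Bump = 4. G_1 = 3.
G_1 = 3. HB_3(3) = 3. Bump = 4. G_2 = 3.
G_2 = 3. HB_4(3) = 3. Bump = 3. G_3 = 2.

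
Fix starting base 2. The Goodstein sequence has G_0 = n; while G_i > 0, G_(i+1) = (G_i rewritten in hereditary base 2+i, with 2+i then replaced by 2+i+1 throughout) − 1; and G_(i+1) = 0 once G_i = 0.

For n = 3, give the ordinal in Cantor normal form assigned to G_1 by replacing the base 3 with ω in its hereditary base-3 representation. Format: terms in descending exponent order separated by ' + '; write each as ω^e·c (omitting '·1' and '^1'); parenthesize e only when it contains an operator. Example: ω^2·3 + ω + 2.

[0] 3 ≡ 2 + 1 (base 2). Lift 3: 4. −1: 3.
[1] 3 ≡ 3 (base 3). Lift 4: 4. −1: 3.

ω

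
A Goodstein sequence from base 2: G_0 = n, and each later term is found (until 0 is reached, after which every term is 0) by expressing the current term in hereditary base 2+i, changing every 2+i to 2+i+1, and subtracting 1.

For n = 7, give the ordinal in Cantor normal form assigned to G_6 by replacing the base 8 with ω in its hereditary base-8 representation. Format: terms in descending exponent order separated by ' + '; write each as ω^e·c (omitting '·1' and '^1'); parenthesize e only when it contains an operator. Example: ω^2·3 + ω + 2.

ω^7·7 + ω^6·7 + ω^5·7 + ω^4·7 + ω^3·7 + ω^2·7 + ω·7 + 7

7 —HB2→ 2^2 + 2 + 1 —bump→ 3^3 + 3 + 1 = 31 —(−1)→ 30
30 —HB3→ 3^3 + 3 —bump→ 4^4 + 4 = 260 —(−1)→ 259
259 —HB4→ 4^4 + 3 —bump→ 5^5 + 3 = 3128 —(−1)→ 3127
3127 —HB5→ 5^5 + 2 —bump→ 6^6 + 2 = 46658 —(−1)→ 46657
46657 —HB6→ 6^6 + 1 —bump→ 7^7 + 1 = 823544 —(−1)→ 823543
823543 —HB7→ 7^7 —bump→ 8^8 = 16777216 —(−1)→ 16777215
16777215 —HB8→ 7·8^7 + 7·8^6 + 7·8^5 + 7·8^4 + 7·8^3 + 7·8^2 + 7·8 + 7 —bump→ 7·9^7 + 7·9^6 + 7·9^5 + 7·9^4 + 7·9^3 + 7·9^2 + 7·9 + 7 = 37665880 —(−1)→ 37665879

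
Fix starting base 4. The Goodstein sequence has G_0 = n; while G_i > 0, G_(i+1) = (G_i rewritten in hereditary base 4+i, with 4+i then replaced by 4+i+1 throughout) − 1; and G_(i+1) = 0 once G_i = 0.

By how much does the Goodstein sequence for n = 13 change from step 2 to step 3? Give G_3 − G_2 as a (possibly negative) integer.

step 0: 13 = 3·4 + 1; sub 5 for 4: 3·5 + 1; = 16; G_1 = 16−1 = 15
step 1: 15 = 3·5; sub 6 for 5: 3·6; = 18; G_2 = 18−1 = 17
step 2: 17 = 2·6 + 5; sub 7 for 6: 2·7 + 5; = 19; G_3 = 19−1 = 18

1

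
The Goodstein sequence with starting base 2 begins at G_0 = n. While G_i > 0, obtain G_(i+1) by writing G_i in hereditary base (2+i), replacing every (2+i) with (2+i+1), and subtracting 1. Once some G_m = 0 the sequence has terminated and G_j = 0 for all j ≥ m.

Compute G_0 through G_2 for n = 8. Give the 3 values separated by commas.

8, 80, 553

i=0: 8 = 2^(2 + 1) (b=2); 2→3: 3^(3 + 1) = 81; 81−1 = 80
i=1: 80 = 2·3^3 + 2·3^2 + 2·3 + 2 (b=3); 3→4: 2·4^4 + 2·4^2 + 2·4 + 2 = 554; 554−1 = 553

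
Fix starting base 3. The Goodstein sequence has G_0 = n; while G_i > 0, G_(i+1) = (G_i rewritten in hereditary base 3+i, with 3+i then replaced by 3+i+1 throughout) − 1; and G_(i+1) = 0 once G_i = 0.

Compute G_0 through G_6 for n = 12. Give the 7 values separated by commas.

base 3: 12 = 3^2 + 3; at 4: 4^2 + 4 = 20; next = 19
base 4: 19 = 4^2 + 3; at 5: 5^2 + 3 = 28; next = 27
base 5: 27 = 5^2 + 2; at 6: 6^2 + 2 = 38; next = 37
base 6: 37 = 6^2 + 1; at 7: 7^2 + 1 = 50; next = 49
base 7: 49 = 7^2; at 8: 8^2 = 64; next = 63
base 8: 63 = 7·8 + 7; at 9: 7·9 + 7 = 70; next = 69

12, 19, 27, 37, 49, 63, 69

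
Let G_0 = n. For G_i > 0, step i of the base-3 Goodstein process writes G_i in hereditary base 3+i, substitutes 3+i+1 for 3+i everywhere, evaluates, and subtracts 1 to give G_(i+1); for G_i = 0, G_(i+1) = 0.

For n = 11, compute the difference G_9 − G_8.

base 3: 11 = 3^2 + 2; at 4: 4^2 + 2 = 18; next = 17
base 4: 17 = 4^2 + 1; at 5: 5^2 + 1 = 26; next = 25
base 5: 25 = 5^2; at 6: 6^2 = 36; next = 35
base 6: 35 = 5·6 + 5; at 7: 5·7 + 5 = 40; next = 39
base 7: 39 = 5·7 + 4; at 8: 5·8 + 4 = 44; next = 43
base 8: 43 = 5·8 + 3; at 9: 5·9 + 3 = 48; next = 47
base 9: 47 = 5·9 + 2; at 10: 5·10 + 2 = 52; next = 51
base 10: 51 = 5·10 + 1; at 11: 5·11 + 1 = 56; next = 55
base 11: 55 = 5·11; at 12: 5·12 = 60; next = 59

4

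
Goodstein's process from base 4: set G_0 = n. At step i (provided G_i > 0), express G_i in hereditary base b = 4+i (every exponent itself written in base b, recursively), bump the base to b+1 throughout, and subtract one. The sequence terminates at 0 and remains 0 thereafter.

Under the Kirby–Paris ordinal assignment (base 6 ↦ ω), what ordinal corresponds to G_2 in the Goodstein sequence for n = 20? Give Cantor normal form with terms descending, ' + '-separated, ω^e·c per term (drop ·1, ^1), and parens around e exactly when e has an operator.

ω^2 + 3

20 —HB4→ 4^2 + 4 —bump→ 5^2 + 5 = 30 —(−1)→ 29
29 —HB5→ 5^2 + 4 —bump→ 6^2 + 4 = 40 —(−1)→ 39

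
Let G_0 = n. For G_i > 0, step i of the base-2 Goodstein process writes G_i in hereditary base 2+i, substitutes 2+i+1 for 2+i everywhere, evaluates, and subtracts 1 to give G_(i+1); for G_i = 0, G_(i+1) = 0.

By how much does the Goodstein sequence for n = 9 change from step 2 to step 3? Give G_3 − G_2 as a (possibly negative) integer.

i=0: 9 = 2^(2 + 1) + 1 (b=2); 2→3: 3^(3 + 1) + 1 = 82; 82−1 = 81
i=1: 81 = 3^(3 + 1) (b=3); 3→4: 4^(4 + 1) = 1024; 1024−1 = 1023
i=2: 1023 = 3·4^4 + 3·4^3 + 3·4^2 + 3·4 + 3 (b=4); 4→5: 3·5^5 + 3·5^3 + 3·5^2 + 3·5 + 3 = 9843; 9843−1 = 9842

8819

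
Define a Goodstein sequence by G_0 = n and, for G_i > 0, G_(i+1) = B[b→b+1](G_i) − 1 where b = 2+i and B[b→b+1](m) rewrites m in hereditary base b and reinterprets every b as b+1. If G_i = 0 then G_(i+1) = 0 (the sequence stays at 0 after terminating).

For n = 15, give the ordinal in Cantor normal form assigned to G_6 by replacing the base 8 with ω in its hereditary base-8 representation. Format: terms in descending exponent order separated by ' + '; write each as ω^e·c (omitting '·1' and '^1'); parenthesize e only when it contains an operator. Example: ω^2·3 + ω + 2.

ω^(ω + 1) + ω^7·7 + ω^6·7 + ω^5·7 + ω^4·7 + ω^3·7 + ω^2·7 + ω·7 + 7

15 —HB2→ 2^(2 + 1) + 2^2 + 2 + 1 —bump→ 3^(3 + 1) + 3^3 + 3 + 1 = 112 —(−1)→ 111
111 —HB3→ 3^(3 + 1) + 3^3 + 3 —bump→ 4^(4 + 1) + 4^4 + 4 = 1284 —(−1)→ 1283
1283 —HB4→ 4^(4 + 1) + 4^4 + 3 —bump→ 5^(5 + 1) + 5^5 + 3 = 18753 —(−1)→ 18752
18752 —HB5→ 5^(5 + 1) + 5^5 + 2 —bump→ 6^(6 + 1) + 6^6 + 2 = 326594 —(−1)→ 326593
326593 —HB6→ 6^(6 + 1) + 6^6 + 1 —bump→ 7^(7 + 1) + 7^7 + 1 = 6588345 —(−1)→ 6588344
6588344 —HB7→ 7^(7 + 1) + 7^7 —bump→ 8^(8 + 1) + 8^8 = 150994944 —(−1)→ 150994943
150994943 —HB8→ 8^(8 + 1) + 7·8^7 + 7·8^6 + 7·8^5 + 7·8^4 + 7·8^3 + 7·8^2 + 7·8 + 7 —bump→ 9^(9 + 1) + 7·9^7 + 7·9^6 + 7·9^5 + 7·9^4 + 7·9^3 + 7·9^2 + 7·9 + 7 = 3524450281 —(−1)→ 3524450280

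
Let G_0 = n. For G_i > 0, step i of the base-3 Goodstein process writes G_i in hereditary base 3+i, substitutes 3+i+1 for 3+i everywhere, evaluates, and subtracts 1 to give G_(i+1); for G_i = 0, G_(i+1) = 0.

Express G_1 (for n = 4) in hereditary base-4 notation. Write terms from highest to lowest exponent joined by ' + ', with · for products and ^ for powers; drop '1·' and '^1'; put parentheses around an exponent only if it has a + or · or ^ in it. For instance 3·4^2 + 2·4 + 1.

4

[0] 4 ≡ 3 + 1 (base 3). Lift 4: 5. −1: 4.
[1] 4 ≡ 4 (base 4). Lift 5: 5. −1: 4.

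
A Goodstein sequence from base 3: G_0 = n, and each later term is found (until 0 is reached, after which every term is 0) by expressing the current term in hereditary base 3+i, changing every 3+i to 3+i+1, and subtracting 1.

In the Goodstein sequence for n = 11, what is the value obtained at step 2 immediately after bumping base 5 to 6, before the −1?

36

G_0 = 11. HB_3(11) = 3^2 + 2. Bump = 18. G_1 = 17.
G_1 = 17. HB_4(17) = 4^2 + 1. Bump = 26. G_2 = 25.
G_2 = 25. HB_5(25) = 5^2. Bump = 36. G_3 = 35.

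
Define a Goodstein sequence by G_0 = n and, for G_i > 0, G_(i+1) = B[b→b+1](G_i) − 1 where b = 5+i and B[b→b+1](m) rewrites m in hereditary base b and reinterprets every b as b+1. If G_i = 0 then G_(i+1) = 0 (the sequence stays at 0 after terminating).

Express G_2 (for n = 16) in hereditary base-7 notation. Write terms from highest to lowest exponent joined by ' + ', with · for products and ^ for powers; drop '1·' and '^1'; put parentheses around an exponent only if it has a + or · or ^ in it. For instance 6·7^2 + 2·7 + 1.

2·7 + 6

G_0 = 16. HB_5(16) = 3·5 + 1. Bump = 19. G_1 = 18.
G_1 = 18. HB_6(18) = 3·6. Bump = 21. G_2 = 20.
G_2 = 20. HB_7(20) = 2·7 + 6. Bump = 22. G_3 = 21.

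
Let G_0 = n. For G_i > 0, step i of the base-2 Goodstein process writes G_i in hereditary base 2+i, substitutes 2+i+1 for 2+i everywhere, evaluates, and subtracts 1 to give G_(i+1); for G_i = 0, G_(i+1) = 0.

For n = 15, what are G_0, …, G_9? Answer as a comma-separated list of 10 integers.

15, 111, 1283, 18752, 326593, 6588344, 150994943, 3524450280, 100077777775, 3138578427934

i=0: 15 = 2^(2 + 1) + 2^2 + 2 + 1 (b=2); 2→3: 3^(3 + 1) + 3^3 + 3 + 1 = 112; 112−1 = 111
i=1: 111 = 3^(3 + 1) + 3^3 + 3 (b=3); 3→4: 4^(4 + 1) + 4^4 + 4 = 1284; 1284−1 = 1283
i=2: 1283 = 4^(4 + 1) + 4^4 + 3 (b=4); 4→5: 5^(5 + 1) + 5^5 + 3 = 18753; 18753−1 = 18752
i=3: 18752 = 5^(5 + 1) + 5^5 + 2 (b=5); 5→6: 6^(6 + 1) + 6^6 + 2 = 326594; 326594−1 = 326593
i=4: 326593 = 6^(6 + 1) + 6^6 + 1 (b=6); 6→7: 7^(7 + 1) + 7^7 + 1 = 6588345; 6588345−1 = 6588344
i=5: 6588344 = 7^(7 + 1) + 7^7 (b=7); 7→8: 8^(8 + 1) + 8^8 = 150994944; 150994944−1 = 150994943
i=6: 150994943 = 8^(8 + 1) + 7·8^7 + 7·8^6 + 7·8^5 + 7·8^4 + 7·8^3 + 7·8^2 + 7·8 + 7 (b=8); 8→9: 9^(9 + 1) + 7·9^7 + 7·9^6 + 7·9^5 + 7·9^4 + 7·9^3 + 7·9^2 + 7·9 + 7 = 3524450281; 3524450281−1 = 3524450280
i=7: 3524450280 = 9^(9 + 1) + 7·9^7 + 7·9^6 + 7·9^5 + 7·9^4 + 7·9^3 + 7·9^2 + 7·9 + 6 (b=9); 9→10: 10^(10 + 1) + 7·10^7 + 7·10^6 + 7·10^5 + 7·10^4 + 7·10^3 + 7·10^2 + 7·10 + 6 = 100077777776; 100077777776−1 = 100077777775
i=8: 100077777775 = 10^(10 + 1) + 7·10^7 + 7·10^6 + 7·10^5 + 7·10^4 + 7·10^3 + 7·10^2 + 7·10 + 5 (b=10); 10→11: 11^(11 + 1) + 7·11^7 + 7·11^6 + 7·11^5 + 7·11^4 + 7·11^3 + 7·11^2 + 7·11 + 5 = 3138578427935; 3138578427935−1 = 3138578427934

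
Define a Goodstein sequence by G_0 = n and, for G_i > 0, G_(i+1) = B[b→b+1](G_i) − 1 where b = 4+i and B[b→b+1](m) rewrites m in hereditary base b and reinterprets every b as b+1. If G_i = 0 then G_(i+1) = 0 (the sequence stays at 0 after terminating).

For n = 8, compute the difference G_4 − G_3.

0

G_0=8  [base 4] 2·4  →[4↦5]→  2·5 = 10  −1 ⇒ G_1=9
G_1=9  [base 5] 5 + 4  →[5↦6]→  6 + 4 = 10  −1 ⇒ G_2=9
G_2=9  [base 6] 6 + 3  →[6↦7]→  7 + 3 = 10  −1 ⇒ G_3=9
G_3=9  [base 7] 7 + 2  →[7↦8]→  8 + 2 = 10  −1 ⇒ G_4=9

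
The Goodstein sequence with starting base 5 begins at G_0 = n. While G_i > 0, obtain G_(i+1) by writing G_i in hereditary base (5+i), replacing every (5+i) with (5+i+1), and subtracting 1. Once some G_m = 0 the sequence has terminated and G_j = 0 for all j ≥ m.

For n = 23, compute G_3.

32

(0) 23|_5 = 4·5 + 3 ↦ 4·6 + 3|_6 = 27 ⇒ 26
(1) 26|_6 = 4·6 + 2 ↦ 4·7 + 2|_7 = 30 ⇒ 29
(2) 29|_7 = 4·7 + 1 ↦ 4·8 + 1|_8 = 33 ⇒ 32
(3) 32|_8 = 4·8 ↦ 4·9|_9 = 36 ⇒ 35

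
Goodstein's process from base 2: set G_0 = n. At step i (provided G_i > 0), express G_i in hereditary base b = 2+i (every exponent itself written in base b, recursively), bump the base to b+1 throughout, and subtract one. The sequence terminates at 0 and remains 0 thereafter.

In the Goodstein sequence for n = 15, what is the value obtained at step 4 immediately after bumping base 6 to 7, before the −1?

G_0 = 15. HB_2(15) = 2^(2 + 1) + 2^2 + 2 + 1. Bump = 112. G_1 = 111.
G_1 = 111. HB_3(111) = 3^(3 + 1) + 3^3 + 3. Bump = 1284. G_2 = 1283.
G_2 = 1283. HB_4(1283) = 4^(4 + 1) + 4^4 + 3. Bump = 18753. G_3 = 18752.
G_3 = 18752. HB_5(18752) = 5^(5 + 1) + 5^5 + 2. Bump = 326594. G_4 = 326593.
G_4 = 326593. HB_6(326593) = 6^(6 + 1) + 6^6 + 1. Bump = 6588345. G_5 = 6588344.

6588345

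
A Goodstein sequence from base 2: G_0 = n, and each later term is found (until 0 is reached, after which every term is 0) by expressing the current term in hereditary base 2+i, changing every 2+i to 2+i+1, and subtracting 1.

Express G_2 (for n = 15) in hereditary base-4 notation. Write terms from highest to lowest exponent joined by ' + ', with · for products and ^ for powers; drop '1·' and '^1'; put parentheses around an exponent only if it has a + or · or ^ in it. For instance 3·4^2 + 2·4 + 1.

4^(4 + 1) + 4^4 + 3

base 2: 15 = 2^(2 + 1) + 2^2 + 2 + 1; at 3: 3^(3 + 1) + 3^3 + 3 + 1 = 112; next = 111
base 3: 111 = 3^(3 + 1) + 3^3 + 3; at 4: 4^(4 + 1) + 4^4 + 4 = 1284; next = 1283
base 4: 1283 = 4^(4 + 1) + 4^4 + 3; at 5: 5^(5 + 1) + 5^5 + 3 = 18753; next = 18752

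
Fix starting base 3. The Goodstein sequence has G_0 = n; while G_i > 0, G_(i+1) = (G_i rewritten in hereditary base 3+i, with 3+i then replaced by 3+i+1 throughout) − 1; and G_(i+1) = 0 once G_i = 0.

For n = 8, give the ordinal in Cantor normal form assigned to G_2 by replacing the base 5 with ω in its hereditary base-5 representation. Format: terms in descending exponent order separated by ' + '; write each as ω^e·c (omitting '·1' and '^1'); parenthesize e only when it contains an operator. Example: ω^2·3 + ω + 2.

8 —HB3→ 2·3 + 2 —bump→ 2·4 + 2 = 10 —(−1)→ 9
9 —HB4→ 2·4 + 1 —bump→ 2·5 + 1 = 11 —(−1)→ 10

ω·2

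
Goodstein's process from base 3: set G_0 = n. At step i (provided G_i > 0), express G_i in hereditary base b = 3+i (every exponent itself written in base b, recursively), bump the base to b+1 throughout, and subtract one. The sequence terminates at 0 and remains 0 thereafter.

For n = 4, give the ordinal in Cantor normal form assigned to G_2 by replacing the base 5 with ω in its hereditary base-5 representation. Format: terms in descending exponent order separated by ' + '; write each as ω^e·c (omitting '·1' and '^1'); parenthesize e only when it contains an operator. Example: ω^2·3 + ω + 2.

4

i=0: 4 = 3 + 1 (b=3); 3→4: 4 + 1 = 5; 5−1 = 4
i=1: 4 = 4 (b=4); 4→5: 5 = 5; 5−1 = 4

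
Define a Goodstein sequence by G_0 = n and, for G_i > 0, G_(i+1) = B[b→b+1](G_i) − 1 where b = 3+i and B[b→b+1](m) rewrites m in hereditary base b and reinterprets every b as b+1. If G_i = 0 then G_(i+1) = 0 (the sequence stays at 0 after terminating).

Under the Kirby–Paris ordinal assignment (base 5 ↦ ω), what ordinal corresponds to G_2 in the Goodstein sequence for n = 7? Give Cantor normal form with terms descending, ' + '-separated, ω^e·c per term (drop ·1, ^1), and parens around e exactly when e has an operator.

ω + 4

G_0=7  [base 3] 2·3 + 1  →[3↦4]→  2·4 + 1 = 9  −1 ⇒ G_1=8
G_1=8  [base 4] 2·4  →[4↦5]→  2·5 = 10  −1 ⇒ G_2=9
G_2=9  [base 5] 5 + 4  →[5↦6]→  6 + 4 = 10  −1 ⇒ G_3=9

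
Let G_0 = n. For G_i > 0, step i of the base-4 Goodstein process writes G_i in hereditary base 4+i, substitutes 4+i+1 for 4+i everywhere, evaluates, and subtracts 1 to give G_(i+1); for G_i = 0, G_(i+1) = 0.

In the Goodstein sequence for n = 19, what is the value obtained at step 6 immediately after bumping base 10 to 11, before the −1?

82

G_0=19  [base 4] 4^2 + 3  →[4↦5]→  5^2 + 3 = 28  −1 ⇒ G_1=27
G_1=27  [base 5] 5^2 + 2  →[5↦6]→  6^2 + 2 = 38  −1 ⇒ G_2=37
G_2=37  [base 6] 6^2 + 1  →[6↦7]→  7^2 + 1 = 50  −1 ⇒ G_3=49
G_3=49  [base 7] 7^2  →[7↦8]→  8^2 = 64  −1 ⇒ G_4=63
G_4=63  [base 8] 7·8 + 7  →[8↦9]→  7·9 + 7 = 70  −1 ⇒ G_5=69
G_5=69  [base 9] 7·9 + 6  →[9↦10]→  7·10 + 6 = 76  −1 ⇒ G_6=75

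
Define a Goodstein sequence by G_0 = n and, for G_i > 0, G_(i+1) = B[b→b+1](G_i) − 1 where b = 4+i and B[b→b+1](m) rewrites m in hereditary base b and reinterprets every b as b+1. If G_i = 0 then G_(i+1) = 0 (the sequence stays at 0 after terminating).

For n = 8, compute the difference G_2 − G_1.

i=0: 8 = 2·4 (b=4); 4→5: 2·5 = 10; 10−1 = 9
i=1: 9 = 5 + 4 (b=5); 5→6: 6 + 4 = 10; 10−1 = 9

0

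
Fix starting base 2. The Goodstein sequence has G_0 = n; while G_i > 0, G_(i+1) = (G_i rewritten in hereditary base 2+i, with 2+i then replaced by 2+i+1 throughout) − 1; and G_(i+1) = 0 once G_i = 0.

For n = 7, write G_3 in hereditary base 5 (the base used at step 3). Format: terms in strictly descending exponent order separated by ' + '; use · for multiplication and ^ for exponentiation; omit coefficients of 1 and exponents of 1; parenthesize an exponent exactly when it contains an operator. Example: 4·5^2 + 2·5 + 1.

5^5 + 2

i=0: 7 = 2^2 + 2 + 1 (b=2); 2→3: 3^3 + 3 + 1 = 31; 31−1 = 30
i=1: 30 = 3^3 + 3 (b=3); 3→4: 4^4 + 4 = 260; 260−1 = 259
i=2: 259 = 4^4 + 3 (b=4); 4→5: 5^5 + 3 = 3128; 3128−1 = 3127
i=3: 3127 = 5^5 + 2 (b=5); 5→6: 6^6 + 2 = 46658; 46658−1 = 46657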